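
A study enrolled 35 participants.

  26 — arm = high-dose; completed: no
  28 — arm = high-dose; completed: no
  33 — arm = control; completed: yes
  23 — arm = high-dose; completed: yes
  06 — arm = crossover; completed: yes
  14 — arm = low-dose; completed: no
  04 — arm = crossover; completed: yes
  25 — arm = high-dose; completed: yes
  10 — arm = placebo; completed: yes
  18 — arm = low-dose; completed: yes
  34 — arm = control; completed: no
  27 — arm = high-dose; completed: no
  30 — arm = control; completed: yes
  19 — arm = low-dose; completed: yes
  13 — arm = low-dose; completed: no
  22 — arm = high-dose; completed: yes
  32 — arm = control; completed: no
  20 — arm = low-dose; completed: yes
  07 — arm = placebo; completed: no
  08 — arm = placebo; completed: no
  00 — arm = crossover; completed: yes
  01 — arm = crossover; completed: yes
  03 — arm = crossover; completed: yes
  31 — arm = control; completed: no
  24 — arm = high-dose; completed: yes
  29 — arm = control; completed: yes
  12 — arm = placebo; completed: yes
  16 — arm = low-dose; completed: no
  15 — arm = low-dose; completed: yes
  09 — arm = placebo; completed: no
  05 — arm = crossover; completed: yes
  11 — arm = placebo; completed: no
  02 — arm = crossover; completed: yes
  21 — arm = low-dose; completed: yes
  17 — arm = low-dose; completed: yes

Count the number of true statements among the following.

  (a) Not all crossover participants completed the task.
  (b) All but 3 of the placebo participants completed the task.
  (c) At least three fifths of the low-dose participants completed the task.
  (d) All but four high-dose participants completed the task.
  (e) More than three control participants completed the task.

(a) crossover: |A| = 7, |A ∩ B| = 7; needs A ⊄ B (|A ∖ B| ≥ 1) — false.
(b) placebo: |A| = 6, |A ∩ B| = 2; needs |A ∖ B| = 3 — false.
(c) low-dose: |A| = 9, |A ∩ B| = 6; needs |A ∩ B| / |A| ≥ 3/5 — true.
(d) high-dose: |A| = 7, |A ∩ B| = 4; needs |A ∖ B| = 4 — false.
(e) control: |A| = 6, |A ∩ B| = 3; needs |A ∩ B| > 3 — false.

1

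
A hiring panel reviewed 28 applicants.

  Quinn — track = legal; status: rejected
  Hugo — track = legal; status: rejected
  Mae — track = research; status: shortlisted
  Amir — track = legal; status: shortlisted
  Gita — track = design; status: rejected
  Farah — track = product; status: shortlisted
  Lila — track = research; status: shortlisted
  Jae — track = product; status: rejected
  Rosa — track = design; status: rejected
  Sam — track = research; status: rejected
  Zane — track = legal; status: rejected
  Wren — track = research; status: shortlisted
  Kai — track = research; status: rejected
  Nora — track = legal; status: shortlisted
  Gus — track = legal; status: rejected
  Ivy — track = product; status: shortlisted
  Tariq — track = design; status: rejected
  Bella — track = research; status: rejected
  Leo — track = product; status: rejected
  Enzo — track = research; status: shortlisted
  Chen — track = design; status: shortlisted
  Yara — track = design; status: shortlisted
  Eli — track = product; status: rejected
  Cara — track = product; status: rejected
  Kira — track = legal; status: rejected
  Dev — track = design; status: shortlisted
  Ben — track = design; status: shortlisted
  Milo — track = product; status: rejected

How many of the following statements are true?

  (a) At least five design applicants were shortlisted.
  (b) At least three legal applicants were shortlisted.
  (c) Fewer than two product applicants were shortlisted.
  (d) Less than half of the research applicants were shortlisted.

(a) design: |A| = 7, |A ∩ B| = 4; needs |A ∩ B| ≥ 5 — false.
(b) legal: |A| = 7, |A ∩ B| = 2; needs |A ∩ B| ≥ 3 — false.
(c) product: |A| = 7, |A ∩ B| = 2; needs |A ∩ B| < 2 — false.
(d) research: |A| = 7, |A ∩ B| = 4; needs |A ∩ B| < |A ∖ B| — false.

0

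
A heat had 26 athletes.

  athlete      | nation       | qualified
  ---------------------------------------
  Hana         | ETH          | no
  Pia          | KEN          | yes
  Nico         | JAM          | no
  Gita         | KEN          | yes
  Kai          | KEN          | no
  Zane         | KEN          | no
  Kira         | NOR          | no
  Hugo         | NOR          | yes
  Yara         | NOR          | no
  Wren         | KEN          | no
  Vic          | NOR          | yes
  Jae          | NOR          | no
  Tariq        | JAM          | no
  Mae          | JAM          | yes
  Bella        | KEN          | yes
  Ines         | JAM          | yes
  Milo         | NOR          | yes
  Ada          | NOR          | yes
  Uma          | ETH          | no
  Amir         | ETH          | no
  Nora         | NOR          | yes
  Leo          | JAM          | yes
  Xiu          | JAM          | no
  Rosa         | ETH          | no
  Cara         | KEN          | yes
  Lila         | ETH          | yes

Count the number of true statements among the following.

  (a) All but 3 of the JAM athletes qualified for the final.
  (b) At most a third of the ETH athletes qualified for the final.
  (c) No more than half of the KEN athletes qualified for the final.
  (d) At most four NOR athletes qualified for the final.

(a) JAM: |A| = 6, |A ∩ B| = 3; needs |A ∖ B| = 3 — true.
(b) ETH: |A| = 5, |A ∩ B| = 1; needs |A ∩ B| / |A| ≤ 1/3 — true.
(c) KEN: |A| = 7, |A ∩ B| = 4; needs |A ∩ B| ≤ |A ∖ B| — false.
(d) NOR: |A| = 8, |A ∩ B| = 5; needs |A ∩ B| ≤ 4 — false.

2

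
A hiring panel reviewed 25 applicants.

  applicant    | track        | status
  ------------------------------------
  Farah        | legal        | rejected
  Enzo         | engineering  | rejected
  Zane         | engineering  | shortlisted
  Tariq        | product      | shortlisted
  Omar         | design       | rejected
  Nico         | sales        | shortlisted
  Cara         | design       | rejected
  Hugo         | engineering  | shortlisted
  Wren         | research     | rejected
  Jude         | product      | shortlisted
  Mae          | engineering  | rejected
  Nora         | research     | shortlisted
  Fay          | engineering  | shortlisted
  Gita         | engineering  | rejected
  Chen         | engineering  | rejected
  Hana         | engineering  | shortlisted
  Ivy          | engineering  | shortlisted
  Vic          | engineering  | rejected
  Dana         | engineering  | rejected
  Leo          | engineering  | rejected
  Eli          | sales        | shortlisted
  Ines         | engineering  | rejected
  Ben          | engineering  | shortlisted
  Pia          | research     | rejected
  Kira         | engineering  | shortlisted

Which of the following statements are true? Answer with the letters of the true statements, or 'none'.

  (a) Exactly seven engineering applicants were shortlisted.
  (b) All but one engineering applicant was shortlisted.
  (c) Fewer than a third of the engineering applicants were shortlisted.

(a)

|A| = 15, |A ∩ B| = 7, |A ∖ B| = 8.
(a) |A ∩ B| = 7: holds.
(b) |A ∖ B| = 1: fails.
(c) |A ∩ B| / |A| < 1/3: fails.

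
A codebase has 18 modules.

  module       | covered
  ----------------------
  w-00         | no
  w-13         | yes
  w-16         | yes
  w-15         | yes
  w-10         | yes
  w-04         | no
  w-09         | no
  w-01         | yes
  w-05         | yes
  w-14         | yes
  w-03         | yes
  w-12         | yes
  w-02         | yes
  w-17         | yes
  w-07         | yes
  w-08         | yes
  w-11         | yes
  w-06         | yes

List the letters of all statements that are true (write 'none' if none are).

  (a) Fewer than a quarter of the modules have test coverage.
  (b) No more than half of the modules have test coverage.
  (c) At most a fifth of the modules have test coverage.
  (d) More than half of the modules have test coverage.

(d)

|A| = 18, |A ∩ B| = 15, |A ∖ B| = 3.
(a) |A ∩ B| / |A| < 1/4: fails.
(b) |A ∩ B| ≤ |A ∖ B|: fails.
(c) |A ∩ B| / |A| ≤ 1/5: fails.
(d) |A ∩ B| > |A ∖ B|: holds.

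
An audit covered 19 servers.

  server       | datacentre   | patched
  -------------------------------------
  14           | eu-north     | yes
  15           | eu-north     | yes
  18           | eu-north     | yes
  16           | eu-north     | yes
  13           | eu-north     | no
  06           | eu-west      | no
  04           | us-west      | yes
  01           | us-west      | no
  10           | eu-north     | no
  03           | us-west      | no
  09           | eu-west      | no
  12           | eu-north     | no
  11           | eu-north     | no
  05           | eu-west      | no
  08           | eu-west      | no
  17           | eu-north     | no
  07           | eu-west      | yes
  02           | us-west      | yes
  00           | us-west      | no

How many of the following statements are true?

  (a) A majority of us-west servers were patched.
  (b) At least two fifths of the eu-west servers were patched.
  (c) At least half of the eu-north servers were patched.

(a) us-west: |A| = 5, |A ∩ B| = 2; needs |A ∩ B| > |A ∖ B| — false.
(b) eu-west: |A| = 5, |A ∩ B| = 1; needs |A ∩ B| / |A| ≥ 2/5 — false.
(c) eu-north: |A| = 9, |A ∩ B| = 4; needs |A ∩ B| ≥ |A ∖ B| — false.

0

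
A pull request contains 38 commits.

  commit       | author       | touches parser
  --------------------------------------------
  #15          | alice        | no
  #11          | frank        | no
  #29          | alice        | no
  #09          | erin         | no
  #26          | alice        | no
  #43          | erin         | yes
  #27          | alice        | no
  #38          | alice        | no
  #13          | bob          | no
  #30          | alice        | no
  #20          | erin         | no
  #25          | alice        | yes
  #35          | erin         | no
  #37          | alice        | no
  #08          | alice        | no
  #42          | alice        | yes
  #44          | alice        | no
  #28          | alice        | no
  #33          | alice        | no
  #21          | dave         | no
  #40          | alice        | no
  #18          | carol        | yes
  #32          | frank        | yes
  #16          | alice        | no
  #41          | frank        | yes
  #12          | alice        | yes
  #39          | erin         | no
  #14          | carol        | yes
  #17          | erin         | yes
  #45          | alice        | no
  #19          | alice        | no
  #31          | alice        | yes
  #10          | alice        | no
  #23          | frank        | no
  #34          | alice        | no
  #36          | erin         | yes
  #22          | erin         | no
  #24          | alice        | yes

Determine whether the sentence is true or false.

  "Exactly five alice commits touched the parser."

'Exactly five alice commits touched the parser' holds iff |A ∩ B| = 5.
|A| = 22, |A ∩ B| = 5, |A ∖ B| = 17.
|A ∩ B| = 5, so the statement is true.

True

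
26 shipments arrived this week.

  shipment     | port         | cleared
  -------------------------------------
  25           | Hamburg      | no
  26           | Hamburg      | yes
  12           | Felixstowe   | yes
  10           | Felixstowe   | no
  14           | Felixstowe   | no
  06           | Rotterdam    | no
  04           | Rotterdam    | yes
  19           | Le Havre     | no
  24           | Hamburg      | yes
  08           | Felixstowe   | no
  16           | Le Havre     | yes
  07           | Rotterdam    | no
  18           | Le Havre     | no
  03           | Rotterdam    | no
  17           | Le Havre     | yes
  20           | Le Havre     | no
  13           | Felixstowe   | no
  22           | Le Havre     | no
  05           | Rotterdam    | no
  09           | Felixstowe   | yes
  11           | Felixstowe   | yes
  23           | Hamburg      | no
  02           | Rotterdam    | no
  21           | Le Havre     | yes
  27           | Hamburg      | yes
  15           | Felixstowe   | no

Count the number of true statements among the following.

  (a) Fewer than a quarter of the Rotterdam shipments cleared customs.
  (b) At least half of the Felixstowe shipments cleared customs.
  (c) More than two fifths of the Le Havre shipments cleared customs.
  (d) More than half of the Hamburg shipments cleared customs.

(a) Rotterdam: |A| = 6, |A ∩ B| = 1; needs |A ∩ B| / |A| < 1/4 — true.
(b) Felixstowe: |A| = 8, |A ∩ B| = 3; needs |A ∩ B| ≥ |A ∖ B| — false.
(c) Le Havre: |A| = 7, |A ∩ B| = 3; needs |A ∩ B| / |A| > 2/5 — true.
(d) Hamburg: |A| = 5, |A ∩ B| = 3; needs |A ∩ B| > |A ∖ B| — true.

3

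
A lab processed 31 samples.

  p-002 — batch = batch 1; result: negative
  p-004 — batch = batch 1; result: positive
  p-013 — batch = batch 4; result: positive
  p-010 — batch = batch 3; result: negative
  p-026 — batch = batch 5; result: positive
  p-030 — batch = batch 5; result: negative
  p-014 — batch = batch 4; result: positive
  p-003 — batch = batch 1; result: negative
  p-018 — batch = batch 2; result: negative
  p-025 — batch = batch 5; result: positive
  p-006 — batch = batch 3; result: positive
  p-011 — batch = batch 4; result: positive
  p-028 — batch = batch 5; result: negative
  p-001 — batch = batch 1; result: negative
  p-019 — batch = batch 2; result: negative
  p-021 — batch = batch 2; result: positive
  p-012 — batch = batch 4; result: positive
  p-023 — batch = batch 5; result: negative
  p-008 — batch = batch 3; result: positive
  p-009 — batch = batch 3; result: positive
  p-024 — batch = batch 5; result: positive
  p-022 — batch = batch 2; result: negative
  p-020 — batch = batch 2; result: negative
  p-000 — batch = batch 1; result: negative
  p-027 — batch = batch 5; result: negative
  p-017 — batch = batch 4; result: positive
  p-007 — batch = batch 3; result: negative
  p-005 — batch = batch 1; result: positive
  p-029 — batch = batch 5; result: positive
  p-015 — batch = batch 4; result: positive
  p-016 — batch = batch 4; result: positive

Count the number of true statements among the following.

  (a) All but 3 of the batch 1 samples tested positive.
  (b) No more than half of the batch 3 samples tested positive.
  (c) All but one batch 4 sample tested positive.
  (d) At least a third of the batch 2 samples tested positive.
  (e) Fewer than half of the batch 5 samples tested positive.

0

(a) batch 1: |A| = 6, |A ∩ B| = 2; needs |A ∖ B| = 3 — false.
(b) batch 3: |A| = 5, |A ∩ B| = 3; needs |A ∩ B| ≤ |A ∖ B| — false.
(c) batch 4: |A| = 7, |A ∩ B| = 7; needs |A ∖ B| = 1 — false.
(d) batch 2: |A| = 5, |A ∩ B| = 1; needs |A ∩ B| / |A| ≥ 1/3 — false.
(e) batch 5: |A| = 8, |A ∩ B| = 4; needs |A ∩ B| < |A ∖ B| — false.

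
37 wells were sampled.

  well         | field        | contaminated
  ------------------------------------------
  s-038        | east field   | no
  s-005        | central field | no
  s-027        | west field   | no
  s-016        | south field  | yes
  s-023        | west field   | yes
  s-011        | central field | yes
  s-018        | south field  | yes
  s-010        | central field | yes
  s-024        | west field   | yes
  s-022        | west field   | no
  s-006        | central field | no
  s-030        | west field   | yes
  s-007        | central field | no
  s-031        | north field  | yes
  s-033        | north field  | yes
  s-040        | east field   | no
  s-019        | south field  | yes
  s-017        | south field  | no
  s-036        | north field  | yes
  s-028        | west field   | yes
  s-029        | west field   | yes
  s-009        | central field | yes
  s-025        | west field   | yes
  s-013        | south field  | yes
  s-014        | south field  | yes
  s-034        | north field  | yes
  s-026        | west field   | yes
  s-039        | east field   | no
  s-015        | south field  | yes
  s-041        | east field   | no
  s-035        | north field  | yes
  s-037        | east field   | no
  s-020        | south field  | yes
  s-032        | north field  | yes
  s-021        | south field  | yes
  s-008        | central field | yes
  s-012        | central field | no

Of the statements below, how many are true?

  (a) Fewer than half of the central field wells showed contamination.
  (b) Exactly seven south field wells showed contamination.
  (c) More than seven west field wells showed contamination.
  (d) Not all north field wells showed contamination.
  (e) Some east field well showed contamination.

(a) central field: |A| = 8, |A ∩ B| = 4; needs |A ∩ B| < |A ∖ B| — false.
(b) south field: |A| = 9, |A ∩ B| = 8; needs |A ∩ B| = 7 — false.
(c) west field: |A| = 9, |A ∩ B| = 7; needs |A ∩ B| > 7 — false.
(d) north field: |A| = 6, |A ∩ B| = 6; needs A ⊄ B (|A ∖ B| ≥ 1) — false.
(e) east field: |A| = 5, |A ∩ B| = 0; needs A ∩ B ≠ ∅ (|A ∩ B| ≥ 1) — false.

0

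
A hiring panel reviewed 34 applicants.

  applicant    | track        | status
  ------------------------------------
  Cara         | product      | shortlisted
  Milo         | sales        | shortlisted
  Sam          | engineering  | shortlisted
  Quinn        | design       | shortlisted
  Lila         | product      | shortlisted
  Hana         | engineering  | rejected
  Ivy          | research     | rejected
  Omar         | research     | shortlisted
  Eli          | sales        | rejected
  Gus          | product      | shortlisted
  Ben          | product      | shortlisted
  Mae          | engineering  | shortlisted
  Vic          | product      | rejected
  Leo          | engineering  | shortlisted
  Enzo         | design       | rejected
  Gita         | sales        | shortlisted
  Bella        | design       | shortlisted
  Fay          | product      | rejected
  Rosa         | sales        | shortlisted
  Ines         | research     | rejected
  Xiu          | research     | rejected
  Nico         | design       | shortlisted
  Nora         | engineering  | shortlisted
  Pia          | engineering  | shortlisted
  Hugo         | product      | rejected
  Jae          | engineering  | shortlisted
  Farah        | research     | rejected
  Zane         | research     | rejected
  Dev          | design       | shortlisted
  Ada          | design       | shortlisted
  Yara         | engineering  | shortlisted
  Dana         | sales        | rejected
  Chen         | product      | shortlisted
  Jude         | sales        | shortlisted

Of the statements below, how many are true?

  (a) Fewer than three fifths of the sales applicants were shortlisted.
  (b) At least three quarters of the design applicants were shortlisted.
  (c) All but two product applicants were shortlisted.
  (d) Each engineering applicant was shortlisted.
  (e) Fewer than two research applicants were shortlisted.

2

(a) sales: |A| = 6, |A ∩ B| = 4; needs |A ∩ B| / |A| < 3/5 — false.
(b) design: |A| = 6, |A ∩ B| = 5; needs |A ∩ B| / |A| ≥ 3/4 — true.
(c) product: |A| = 8, |A ∩ B| = 5; needs |A ∖ B| = 2 — false.
(d) engineering: |A| = 8, |A ∩ B| = 7; needs A ⊆ B, i.e. every element of A is in B (|A ∖ B| = 0) — false.
(e) research: |A| = 6, |A ∩ B| = 1; needs |A ∩ B| < 2 — true.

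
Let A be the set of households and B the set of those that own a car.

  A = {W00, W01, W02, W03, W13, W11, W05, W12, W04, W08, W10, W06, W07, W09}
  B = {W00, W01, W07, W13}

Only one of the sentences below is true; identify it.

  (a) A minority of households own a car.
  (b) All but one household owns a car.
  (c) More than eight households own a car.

|A| = 14, |A ∩ B| = 4, |A ∖ B| = 10.
(a) requires |A ∩ B| < |A ∖ B|: true.
(b) requires |A ∖ B| = 1: false.
(c) requires |A ∩ B| > 8: false.

(a)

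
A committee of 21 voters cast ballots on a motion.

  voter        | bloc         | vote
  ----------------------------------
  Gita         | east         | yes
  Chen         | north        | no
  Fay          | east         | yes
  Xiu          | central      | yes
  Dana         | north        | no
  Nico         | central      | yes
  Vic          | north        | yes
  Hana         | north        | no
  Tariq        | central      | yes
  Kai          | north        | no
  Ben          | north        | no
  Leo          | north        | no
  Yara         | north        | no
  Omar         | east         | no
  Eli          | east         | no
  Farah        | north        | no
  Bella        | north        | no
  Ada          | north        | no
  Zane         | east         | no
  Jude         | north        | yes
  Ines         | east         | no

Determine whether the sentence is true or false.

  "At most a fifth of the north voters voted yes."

True

Truth condition: |A ∩ B| / |A| ≤ 1/5.
A (the restrictor) = {Chen, Dana, Vic, Hana, Kai, Ben, Leo, Yara, Farah, Bella, Ada, Jude}, |A| = 12.
A ∩ B = {Vic, Jude}, so |A ∩ B| = 2.
A ∖ B = {Chen, Dana, Hana, Kai, Ben, Leo, Yara, Farah, Bella, Ada}, so |A ∖ B| = 10.
|A ∩ B|/|A| = 2/12, so the statement is true.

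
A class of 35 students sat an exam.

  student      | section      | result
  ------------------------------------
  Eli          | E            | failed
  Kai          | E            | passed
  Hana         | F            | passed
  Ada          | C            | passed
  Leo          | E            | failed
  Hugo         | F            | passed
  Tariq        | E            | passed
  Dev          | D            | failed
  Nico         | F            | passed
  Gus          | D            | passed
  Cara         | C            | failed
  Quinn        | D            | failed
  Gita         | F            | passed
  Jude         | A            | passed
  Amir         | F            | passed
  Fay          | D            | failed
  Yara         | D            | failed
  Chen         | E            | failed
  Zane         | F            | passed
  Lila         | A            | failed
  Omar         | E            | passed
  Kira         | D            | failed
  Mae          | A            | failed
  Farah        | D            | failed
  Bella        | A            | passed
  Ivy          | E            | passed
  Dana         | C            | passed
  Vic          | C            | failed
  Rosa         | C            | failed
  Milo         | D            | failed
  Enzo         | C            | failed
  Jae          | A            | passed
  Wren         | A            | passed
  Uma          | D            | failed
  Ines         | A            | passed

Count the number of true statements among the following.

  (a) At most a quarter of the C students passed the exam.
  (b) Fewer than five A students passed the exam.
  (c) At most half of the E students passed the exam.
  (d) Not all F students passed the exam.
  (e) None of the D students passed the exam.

0

(a) C: |A| = 6, |A ∩ B| = 2; needs |A ∩ B| / |A| ≤ 1/4 — false.
(b) A: |A| = 7, |A ∩ B| = 5; needs |A ∩ B| < 5 — false.
(c) E: |A| = 7, |A ∩ B| = 4; needs |A ∩ B| ≤ |A ∖ B| — false.
(d) F: |A| = 6, |A ∩ B| = 6; needs A ⊄ B (|A ∖ B| ≥ 1) — false.
(e) D: |A| = 9, |A ∩ B| = 1; needs A ∩ B = ∅ (|A ∩ B| = 0) — false.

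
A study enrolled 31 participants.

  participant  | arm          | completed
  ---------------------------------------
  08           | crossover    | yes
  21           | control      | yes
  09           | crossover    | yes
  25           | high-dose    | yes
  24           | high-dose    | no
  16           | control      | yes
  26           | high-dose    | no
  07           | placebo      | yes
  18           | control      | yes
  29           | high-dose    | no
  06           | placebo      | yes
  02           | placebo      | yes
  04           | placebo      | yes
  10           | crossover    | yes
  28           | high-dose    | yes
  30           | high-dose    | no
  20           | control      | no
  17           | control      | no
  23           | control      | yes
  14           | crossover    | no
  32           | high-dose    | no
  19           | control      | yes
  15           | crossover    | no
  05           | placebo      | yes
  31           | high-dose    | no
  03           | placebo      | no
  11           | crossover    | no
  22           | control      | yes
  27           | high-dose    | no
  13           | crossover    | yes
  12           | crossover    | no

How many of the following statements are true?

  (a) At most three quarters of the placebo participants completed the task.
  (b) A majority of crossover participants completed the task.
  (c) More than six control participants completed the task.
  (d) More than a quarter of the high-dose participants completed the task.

0

(a) placebo: |A| = 6, |A ∩ B| = 5; needs |A ∩ B| / |A| ≤ 3/4 — false.
(b) crossover: |A| = 8, |A ∩ B| = 4; needs |A ∩ B| > |A ∖ B| — false.
(c) control: |A| = 8, |A ∩ B| = 6; needs |A ∩ B| > 6 — false.
(d) high-dose: |A| = 9, |A ∩ B| = 2; needs |A ∩ B| / |A| > 1/4 — false.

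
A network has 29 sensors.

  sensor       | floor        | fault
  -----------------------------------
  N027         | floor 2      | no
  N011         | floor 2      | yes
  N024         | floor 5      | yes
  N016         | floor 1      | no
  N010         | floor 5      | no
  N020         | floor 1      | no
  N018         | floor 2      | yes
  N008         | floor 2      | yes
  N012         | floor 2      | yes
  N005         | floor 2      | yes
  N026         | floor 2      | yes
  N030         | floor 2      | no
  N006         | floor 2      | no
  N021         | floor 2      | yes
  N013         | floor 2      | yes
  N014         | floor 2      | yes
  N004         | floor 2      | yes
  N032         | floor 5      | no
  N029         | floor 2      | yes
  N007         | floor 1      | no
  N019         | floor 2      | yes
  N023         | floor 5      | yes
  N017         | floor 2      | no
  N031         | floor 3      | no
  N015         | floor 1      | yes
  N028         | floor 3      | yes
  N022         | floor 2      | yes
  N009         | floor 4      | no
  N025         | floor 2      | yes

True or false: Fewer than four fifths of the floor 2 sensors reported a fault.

True

'Fewer than four fifths of the floor 2 sensors reported a fault' holds iff |A ∩ B| / |A| < 4/5.
|A| = 18, |A ∩ B| = 14, |A ∖ B| = 4.
|A ∩ B|/|A| = 14/18, so the statement is true.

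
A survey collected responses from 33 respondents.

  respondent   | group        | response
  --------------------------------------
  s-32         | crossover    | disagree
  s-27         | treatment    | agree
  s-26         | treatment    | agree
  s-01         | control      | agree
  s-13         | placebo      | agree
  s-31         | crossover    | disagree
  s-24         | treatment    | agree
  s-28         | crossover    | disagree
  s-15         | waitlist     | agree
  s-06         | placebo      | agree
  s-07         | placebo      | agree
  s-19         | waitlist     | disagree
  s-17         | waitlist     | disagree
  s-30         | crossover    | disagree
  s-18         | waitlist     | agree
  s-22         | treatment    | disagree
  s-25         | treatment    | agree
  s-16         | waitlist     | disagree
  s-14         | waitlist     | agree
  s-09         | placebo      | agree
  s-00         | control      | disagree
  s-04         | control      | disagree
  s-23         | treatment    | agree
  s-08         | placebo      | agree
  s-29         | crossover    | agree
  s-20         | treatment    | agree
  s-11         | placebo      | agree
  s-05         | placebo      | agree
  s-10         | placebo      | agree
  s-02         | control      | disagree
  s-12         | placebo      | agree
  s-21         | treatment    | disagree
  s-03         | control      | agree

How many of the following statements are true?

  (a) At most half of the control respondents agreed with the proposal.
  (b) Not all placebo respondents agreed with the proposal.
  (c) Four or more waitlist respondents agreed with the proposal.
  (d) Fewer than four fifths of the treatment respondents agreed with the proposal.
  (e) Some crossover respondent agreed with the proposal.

3

(a) control: |A| = 5, |A ∩ B| = 2; needs |A ∩ B| ≤ |A ∖ B| — true.
(b) placebo: |A| = 9, |A ∩ B| = 9; needs A ⊄ B (|A ∖ B| ≥ 1) — false.
(c) waitlist: |A| = 6, |A ∩ B| = 3; needs |A ∩ B| ≥ 4 — false.
(d) treatment: |A| = 8, |A ∩ B| = 6; needs |A ∩ B| / |A| < 4/5 — true.
(e) crossover: |A| = 5, |A ∩ B| = 1; needs A ∩ B ≠ ∅ (|A ∩ B| ≥ 1) — true.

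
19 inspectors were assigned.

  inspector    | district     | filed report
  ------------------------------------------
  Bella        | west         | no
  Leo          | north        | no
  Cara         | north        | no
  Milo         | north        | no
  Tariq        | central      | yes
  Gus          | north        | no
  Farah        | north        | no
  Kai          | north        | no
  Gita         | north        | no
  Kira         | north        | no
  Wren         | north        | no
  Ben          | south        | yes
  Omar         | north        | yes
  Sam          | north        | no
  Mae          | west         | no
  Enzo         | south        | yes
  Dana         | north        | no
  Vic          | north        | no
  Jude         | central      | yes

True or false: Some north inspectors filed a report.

True

Truth condition: A ∩ B ≠ ∅ (|A ∩ B| ≥ 1).
A (the restrictor) = {Leo, Cara, Milo, Gus, Farah, Kai, Gita, Kira, Wren, Omar, Sam, Dana, Vic}, |A| = 13.
A ∩ B = {Omar}, so |A ∩ B| = 1.
So the statement is true.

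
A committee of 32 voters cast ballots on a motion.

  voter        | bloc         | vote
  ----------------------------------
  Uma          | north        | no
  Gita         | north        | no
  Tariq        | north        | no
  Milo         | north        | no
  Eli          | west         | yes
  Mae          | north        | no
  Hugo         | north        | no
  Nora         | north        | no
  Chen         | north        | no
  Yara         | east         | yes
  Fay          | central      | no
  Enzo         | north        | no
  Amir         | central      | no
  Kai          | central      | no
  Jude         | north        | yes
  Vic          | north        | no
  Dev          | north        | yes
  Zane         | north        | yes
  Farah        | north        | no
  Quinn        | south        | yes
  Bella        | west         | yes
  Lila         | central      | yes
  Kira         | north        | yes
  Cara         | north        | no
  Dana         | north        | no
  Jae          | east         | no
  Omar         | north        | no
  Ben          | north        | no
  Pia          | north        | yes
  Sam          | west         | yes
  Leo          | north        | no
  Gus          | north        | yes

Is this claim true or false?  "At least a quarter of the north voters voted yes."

True

'At least a quarter of the north voters voted yes' holds iff |A ∩ B| / |A| ≥ 1/4.
|A| = 22, |A ∩ B| = 6, |A ∖ B| = 16.
|A ∩ B|/|A| = 6/22, so the statement is true.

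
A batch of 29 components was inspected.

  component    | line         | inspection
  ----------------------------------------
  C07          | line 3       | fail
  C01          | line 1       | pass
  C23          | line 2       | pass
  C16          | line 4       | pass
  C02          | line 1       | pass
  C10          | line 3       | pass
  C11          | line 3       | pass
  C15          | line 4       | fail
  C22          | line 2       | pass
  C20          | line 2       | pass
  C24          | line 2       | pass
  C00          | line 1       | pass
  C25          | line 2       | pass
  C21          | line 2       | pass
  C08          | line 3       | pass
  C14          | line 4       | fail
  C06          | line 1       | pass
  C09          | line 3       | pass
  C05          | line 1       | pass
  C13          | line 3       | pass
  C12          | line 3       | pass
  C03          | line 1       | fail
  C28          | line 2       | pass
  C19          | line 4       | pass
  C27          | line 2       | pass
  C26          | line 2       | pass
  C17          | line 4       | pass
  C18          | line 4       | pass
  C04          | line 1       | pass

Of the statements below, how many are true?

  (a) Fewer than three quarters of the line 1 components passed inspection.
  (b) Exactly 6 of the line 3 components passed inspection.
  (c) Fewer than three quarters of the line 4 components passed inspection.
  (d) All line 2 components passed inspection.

(a) line 1: |A| = 7, |A ∩ B| = 6; needs |A ∩ B| / |A| < 3/4 — false.
(b) line 3: |A| = 7, |A ∩ B| = 6; needs |A ∩ B| = 6 — true.
(c) line 4: |A| = 6, |A ∩ B| = 4; needs |A ∩ B| / |A| < 3/4 — true.
(d) line 2: |A| = 9, |A ∩ B| = 9; needs A ⊆ B, i.e. every element of A is in B (|A ∖ B| = 0) — true.

3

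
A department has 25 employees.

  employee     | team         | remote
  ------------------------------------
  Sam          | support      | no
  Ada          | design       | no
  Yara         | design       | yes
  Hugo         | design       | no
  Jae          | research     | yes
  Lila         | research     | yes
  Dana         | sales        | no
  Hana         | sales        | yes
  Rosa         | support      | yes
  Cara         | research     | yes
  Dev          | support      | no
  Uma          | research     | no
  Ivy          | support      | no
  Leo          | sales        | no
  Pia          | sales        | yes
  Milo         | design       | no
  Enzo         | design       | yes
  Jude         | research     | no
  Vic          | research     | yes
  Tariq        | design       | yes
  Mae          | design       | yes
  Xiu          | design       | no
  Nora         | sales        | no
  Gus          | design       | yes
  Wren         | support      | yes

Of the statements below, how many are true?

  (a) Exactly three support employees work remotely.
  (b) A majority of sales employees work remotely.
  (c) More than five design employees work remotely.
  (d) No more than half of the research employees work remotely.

(a) support: |A| = 5, |A ∩ B| = 2; needs |A ∩ B| = 3 — false.
(b) sales: |A| = 5, |A ∩ B| = 2; needs |A ∩ B| > |A ∖ B| — false.
(c) design: |A| = 9, |A ∩ B| = 5; needs |A ∩ B| > 5 — false.
(d) research: |A| = 6, |A ∩ B| = 4; needs |A ∩ B| ≤ |A ∖ B| — false.

0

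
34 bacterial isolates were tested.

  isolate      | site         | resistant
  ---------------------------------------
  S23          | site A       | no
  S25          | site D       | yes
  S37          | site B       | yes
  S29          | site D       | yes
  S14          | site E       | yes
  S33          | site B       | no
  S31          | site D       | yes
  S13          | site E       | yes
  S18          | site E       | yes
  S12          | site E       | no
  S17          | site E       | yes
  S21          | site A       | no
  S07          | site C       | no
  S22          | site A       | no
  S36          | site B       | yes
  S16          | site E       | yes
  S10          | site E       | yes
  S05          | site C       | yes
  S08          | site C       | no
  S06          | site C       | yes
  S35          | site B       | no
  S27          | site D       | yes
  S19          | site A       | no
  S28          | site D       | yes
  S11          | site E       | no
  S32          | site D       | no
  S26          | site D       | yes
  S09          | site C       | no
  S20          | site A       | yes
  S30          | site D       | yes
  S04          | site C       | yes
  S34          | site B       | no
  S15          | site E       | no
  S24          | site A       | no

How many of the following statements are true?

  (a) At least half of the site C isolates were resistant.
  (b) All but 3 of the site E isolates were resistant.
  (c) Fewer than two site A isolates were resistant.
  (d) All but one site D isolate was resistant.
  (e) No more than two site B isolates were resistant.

(a) site C: |A| = 6, |A ∩ B| = 3; needs |A ∩ B| ≥ |A ∖ B| — true.
(b) site E: |A| = 9, |A ∩ B| = 6; needs |A ∖ B| = 3 — true.
(c) site A: |A| = 6, |A ∩ B| = 1; needs |A ∩ B| < 2 — true.
(d) site D: |A| = 8, |A ∩ B| = 7; needs |A ∖ B| = 1 — true.
(e) site B: |A| = 5, |A ∩ B| = 2; needs |A ∩ B| ≤ 2 — true.

5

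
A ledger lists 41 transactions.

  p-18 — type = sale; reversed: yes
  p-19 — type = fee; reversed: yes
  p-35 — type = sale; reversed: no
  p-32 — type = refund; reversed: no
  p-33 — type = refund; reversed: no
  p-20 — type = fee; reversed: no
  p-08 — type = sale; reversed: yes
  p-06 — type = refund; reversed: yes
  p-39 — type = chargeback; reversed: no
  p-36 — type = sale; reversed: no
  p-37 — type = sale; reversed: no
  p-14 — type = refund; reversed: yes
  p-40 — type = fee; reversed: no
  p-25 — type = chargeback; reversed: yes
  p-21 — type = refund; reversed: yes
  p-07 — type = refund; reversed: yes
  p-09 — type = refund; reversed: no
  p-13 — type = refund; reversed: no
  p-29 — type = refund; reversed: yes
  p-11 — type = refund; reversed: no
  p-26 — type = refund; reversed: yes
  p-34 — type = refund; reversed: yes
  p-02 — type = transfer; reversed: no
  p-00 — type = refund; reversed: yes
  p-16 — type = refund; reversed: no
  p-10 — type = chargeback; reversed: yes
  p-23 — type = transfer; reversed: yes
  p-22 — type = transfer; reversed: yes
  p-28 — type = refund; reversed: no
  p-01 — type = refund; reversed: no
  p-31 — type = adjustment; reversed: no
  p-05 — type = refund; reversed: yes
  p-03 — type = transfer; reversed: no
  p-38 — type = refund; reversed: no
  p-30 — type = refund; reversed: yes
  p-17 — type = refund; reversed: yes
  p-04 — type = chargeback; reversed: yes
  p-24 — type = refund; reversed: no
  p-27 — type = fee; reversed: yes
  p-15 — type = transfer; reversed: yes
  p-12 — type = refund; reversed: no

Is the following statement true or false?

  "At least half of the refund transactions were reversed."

True

Truth condition: |A ∩ B| ≥ |A ∖ B|.
|A| = 22, |A ∩ B| = 11, |A ∖ B| = 11.
11 = 11, so the statement is true.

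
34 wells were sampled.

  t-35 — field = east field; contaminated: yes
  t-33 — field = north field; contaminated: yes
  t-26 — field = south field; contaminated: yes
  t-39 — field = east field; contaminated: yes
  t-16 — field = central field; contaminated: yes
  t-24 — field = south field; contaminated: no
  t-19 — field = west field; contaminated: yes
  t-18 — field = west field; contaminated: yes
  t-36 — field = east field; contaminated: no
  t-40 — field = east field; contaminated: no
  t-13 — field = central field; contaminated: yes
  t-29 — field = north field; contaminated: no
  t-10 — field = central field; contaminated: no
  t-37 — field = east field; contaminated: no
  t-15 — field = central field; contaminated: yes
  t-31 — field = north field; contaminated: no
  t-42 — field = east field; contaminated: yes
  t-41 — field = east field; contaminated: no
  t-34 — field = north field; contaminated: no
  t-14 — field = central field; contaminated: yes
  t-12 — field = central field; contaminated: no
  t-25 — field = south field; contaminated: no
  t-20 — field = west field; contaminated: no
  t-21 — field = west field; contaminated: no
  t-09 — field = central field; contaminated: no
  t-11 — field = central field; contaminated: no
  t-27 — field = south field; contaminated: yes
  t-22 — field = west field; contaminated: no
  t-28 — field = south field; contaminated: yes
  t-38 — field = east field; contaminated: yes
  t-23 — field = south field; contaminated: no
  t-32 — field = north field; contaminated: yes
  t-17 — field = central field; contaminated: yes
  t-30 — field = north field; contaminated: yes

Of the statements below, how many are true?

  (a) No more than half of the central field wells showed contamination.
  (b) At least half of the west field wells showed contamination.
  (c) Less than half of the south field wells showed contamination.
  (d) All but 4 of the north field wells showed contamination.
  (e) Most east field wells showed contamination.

(a) central field: |A| = 9, |A ∩ B| = 5; needs |A ∩ B| ≤ |A ∖ B| — false.
(b) west field: |A| = 5, |A ∩ B| = 2; needs |A ∩ B| ≥ |A ∖ B| — false.
(c) south field: |A| = 6, |A ∩ B| = 3; needs |A ∩ B| < |A ∖ B| — false.
(d) north field: |A| = 6, |A ∩ B| = 3; needs |A ∖ B| = 4 — false.
(e) east field: |A| = 8, |A ∩ B| = 4; needs |A ∩ B| > |A ∖ B| — false.

0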